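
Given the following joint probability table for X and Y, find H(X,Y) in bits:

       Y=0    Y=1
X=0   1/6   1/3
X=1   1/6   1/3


H(X,Y) = -Σ p(x,y) log₂ p(x,y)
  p(0,0)=1/6: -0.1667 × log₂(0.1667) = 0.4308
  p(0,1)=1/3: -0.3333 × log₂(0.3333) = 0.5283
  p(1,0)=1/6: -0.1667 × log₂(0.1667) = 0.4308
  p(1,1)=1/3: -0.3333 × log₂(0.3333) = 0.5283
H(X,Y) = 1.9183 bits


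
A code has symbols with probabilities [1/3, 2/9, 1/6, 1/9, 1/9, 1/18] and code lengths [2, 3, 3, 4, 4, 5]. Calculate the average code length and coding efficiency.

Average length L = Σ p_i × l_i = 3.0000 bits
Entropy H = 2.3774 bits
Efficiency η = H/L × 100% = 79.25%


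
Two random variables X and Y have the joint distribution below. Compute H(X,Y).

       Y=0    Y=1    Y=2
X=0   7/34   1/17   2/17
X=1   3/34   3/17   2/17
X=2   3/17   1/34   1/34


H(X,Y) = -Σ p(x,y) log₂ p(x,y)
  p(0,0)=7/34: -0.2059 × log₂(0.2059) = 0.4694
  p(0,1)=1/17: -0.0588 × log₂(0.0588) = 0.2404
  p(0,2)=2/17: -0.1176 × log₂(0.1176) = 0.3632
  p(1,0)=3/34: -0.0882 × log₂(0.0882) = 0.3090
  p(1,1)=3/17: -0.1765 × log₂(0.1765) = 0.4416
  p(1,2)=2/17: -0.1176 × log₂(0.1176) = 0.3632
  p(2,0)=3/17: -0.1765 × log₂(0.1765) = 0.4416
  p(2,1)=1/34: -0.0294 × log₂(0.0294) = 0.1496
  p(2,2)=1/34: -0.0294 × log₂(0.0294) = 0.1496
H(X,Y) = 2.9279 bits


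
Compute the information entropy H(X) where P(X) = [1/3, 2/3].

H(X) = -Σ p(x) log₂ p(x)
  -1/3 × log₂(1/3) = 0.5283
  -2/3 × log₂(2/3) = 0.3900
H(X) = 0.9183 bits


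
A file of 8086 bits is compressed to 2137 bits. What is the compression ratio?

Compression ratio = Original / Compressed
= 8086 / 2137 = 3.78:1


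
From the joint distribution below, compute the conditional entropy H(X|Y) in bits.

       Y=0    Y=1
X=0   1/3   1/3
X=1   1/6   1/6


H(X|Y) = Σ_y p(y) H(X|Y=y)
  p(Y=0) = 1/2, H(X|Y=0) = 0.9183
  p(Y=1) = 1/2, H(X|Y=1) = 0.9183
H(X|Y) = 0.5000×0.9183 + 0.5000×0.9183 = 0.9183 bits


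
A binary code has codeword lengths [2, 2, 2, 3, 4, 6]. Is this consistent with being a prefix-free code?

Kraft inequality: Σ 2^(-l_i) ≤ 1 for prefix-free code
Calculating: 2^(-2) + 2^(-2) + 2^(-2) + 2^(-3) + 2^(-4) + 2^(-6)
= 0.25 + 0.25 + 0.25 + 0.125 + 0.0625 + 0.015625
= 0.9531
Since 0.9531 ≤ 1, prefix-free code exists


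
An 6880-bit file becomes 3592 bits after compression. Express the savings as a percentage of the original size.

Space savings = (1 - Compressed/Original) × 100%
= (1 - 3592/6880) × 100%
= 47.79%


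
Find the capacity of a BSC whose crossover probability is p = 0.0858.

For BSC with error probability p:
C = 1 - H(p) where H(p) is binary entropy
H(0.0858) = -0.0858 × log₂(0.0858) - 0.9142 × log₂(0.9142)
H(p) = 0.4223
C = 1 - 0.4223 = 0.5777 bits/use


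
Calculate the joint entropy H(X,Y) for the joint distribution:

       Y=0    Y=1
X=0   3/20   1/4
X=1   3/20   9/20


H(X,Y) = -Σ p(x,y) log₂ p(x,y)
  p(0,0)=3/20: -0.1500 × log₂(0.1500) = 0.4105
  p(0,1)=1/4: -0.2500 × log₂(0.2500) = 0.5000
  p(1,0)=3/20: -0.1500 × log₂(0.1500) = 0.4105
  p(1,1)=9/20: -0.4500 × log₂(0.4500) = 0.5184
H(X,Y) = 1.8395 bits


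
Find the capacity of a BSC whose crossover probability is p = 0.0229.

For BSC with error probability p:
C = 1 - H(p) where H(p) is binary entropy
H(0.0229) = -0.0229 × log₂(0.0229) - 0.9771 × log₂(0.9771)
H(p) = 0.1574
C = 1 - 0.1574 = 0.8426 bits/use


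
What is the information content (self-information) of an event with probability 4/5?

Information content I(x) = -log₂(p(x))
I = -log₂(4/5) = -log₂(0.8000)
I = 0.3219 bits


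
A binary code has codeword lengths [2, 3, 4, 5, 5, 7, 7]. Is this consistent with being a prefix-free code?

Kraft inequality: Σ 2^(-l_i) ≤ 1 for prefix-free code
Calculating: 2^(-2) + 2^(-3) + 2^(-4) + 2^(-5) + 2^(-5) + 2^(-7) + 2^(-7)
= 0.25 + 0.125 + 0.0625 + 0.03125 + 0.03125 + 0.0078125 + 0.0078125
= 0.5156
Since 0.5156 ≤ 1, prefix-free code exists


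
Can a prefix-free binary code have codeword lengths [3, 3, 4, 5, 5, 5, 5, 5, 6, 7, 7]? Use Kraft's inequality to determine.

Kraft inequality: Σ 2^(-l_i) ≤ 1 for prefix-free code
Calculating: 2^(-3) + 2^(-3) + 2^(-4) + 2^(-5) + 2^(-5) + 2^(-5) + 2^(-5) + 2^(-5) + 2^(-6) + 2^(-7) + 2^(-7)
= 0.125 + 0.125 + 0.0625 + 0.03125 + 0.03125 + 0.03125 + 0.03125 + 0.03125 + 0.015625 + 0.0078125 + 0.0078125
= 0.5000
Since 0.5000 ≤ 1, prefix-free code exists


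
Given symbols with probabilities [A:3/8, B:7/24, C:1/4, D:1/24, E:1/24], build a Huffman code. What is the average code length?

Huffman tree construction:
Combine smallest probabilities repeatedly
Resulting codes:
  A: 0 (length 1)
  B: 10 (length 2)
  C: 111 (length 3)
  D: 1100 (length 4)
  E: 1101 (length 4)
Average length = Σ p(s) × length(s) = 2.0417 bits


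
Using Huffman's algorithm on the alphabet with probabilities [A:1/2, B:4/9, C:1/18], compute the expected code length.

Huffman tree construction:
Combine smallest probabilities repeatedly
Resulting codes:
  A: 0 (length 1)
  B: 11 (length 2)
  C: 10 (length 2)
Average length = Σ p(s) × length(s) = 1.5000 bits


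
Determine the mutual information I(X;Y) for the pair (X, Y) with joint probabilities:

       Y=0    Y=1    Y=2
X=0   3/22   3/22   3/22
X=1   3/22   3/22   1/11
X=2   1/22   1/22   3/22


H(X) = 1.5440, H(Y) = 1.5820, H(X,Y) = 3.0717
I(X;Y) = H(X) + H(Y) - H(X,Y) = 0.0543 bits


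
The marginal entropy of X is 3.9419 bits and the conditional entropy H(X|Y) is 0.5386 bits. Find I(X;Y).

I(X;Y) = H(X) - H(X|Y)
I(X;Y) = 3.9419 - 0.5386 = 3.4033 bits


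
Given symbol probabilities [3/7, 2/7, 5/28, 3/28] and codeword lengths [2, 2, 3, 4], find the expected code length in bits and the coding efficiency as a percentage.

Average length L = Σ p_i × l_i = 2.3929 bits
Entropy H = 1.8294 bits
Efficiency η = H/L × 100% = 76.45%


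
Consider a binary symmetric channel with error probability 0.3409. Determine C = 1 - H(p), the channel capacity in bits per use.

For BSC with error probability p:
C = 1 - H(p) where H(p) is binary entropy
H(0.3409) = -0.3409 × log₂(0.3409) - 0.6591 × log₂(0.6591)
H(p) = 0.9257
C = 1 - 0.9257 = 0.0743 bits/use


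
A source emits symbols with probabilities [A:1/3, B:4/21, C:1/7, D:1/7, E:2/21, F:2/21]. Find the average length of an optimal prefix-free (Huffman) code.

Huffman tree construction:
Combine smallest probabilities repeatedly
Resulting codes:
  A: 11 (length 2)
  B: 00 (length 2)
  C: 100 (length 3)
  D: 101 (length 3)
  E: 010 (length 3)
  F: 011 (length 3)
Average length = Σ p(s) × length(s) = 2.4762 bits


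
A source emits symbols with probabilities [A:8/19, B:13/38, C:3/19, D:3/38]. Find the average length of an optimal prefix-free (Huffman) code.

Huffman tree construction:
Combine smallest probabilities repeatedly
Resulting codes:
  A: 0 (length 1)
  B: 11 (length 2)
  C: 101 (length 3)
  D: 100 (length 3)
Average length = Σ p(s) × length(s) = 1.8158 bits


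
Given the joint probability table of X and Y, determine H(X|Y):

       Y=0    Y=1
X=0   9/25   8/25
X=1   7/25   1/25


H(X|Y) = Σ_y p(y) H(X|Y=y)
  p(Y=0) = 16/25, H(X|Y=0) = 0.9887
  p(Y=1) = 9/25, H(X|Y=1) = 0.5033
H(X|Y) = 0.6400×0.9887 + 0.3600×0.5033 = 0.8139 bits


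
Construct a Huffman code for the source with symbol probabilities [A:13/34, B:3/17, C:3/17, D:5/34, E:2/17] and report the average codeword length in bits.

Huffman tree construction:
Combine smallest probabilities repeatedly
Resulting codes:
  A: 0 (length 1)
  B: 110 (length 3)
  C: 111 (length 3)
  D: 101 (length 3)
  E: 100 (length 3)
Average length = Σ p(s) × length(s) = 2.2353 bits


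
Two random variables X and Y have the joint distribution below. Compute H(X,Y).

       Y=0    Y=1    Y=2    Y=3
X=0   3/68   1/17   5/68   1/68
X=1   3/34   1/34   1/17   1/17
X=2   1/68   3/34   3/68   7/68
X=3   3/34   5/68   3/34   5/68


H(X,Y) = -Σ p(x,y) log₂ p(x,y)
  p(0,0)=3/68: -0.0441 × log₂(0.0441) = 0.1986
  p(0,1)=1/17: -0.0588 × log₂(0.0588) = 0.2404
  p(0,2)=5/68: -0.0735 × log₂(0.0735) = 0.2769
  p(0,3)=1/68: -0.0147 × log₂(0.0147) = 0.0895
  p(1,0)=3/34: -0.0882 × log₂(0.0882) = 0.3090
  p(1,1)=1/34: -0.0294 × log₂(0.0294) = 0.1496
  p(1,2)=1/17: -0.0588 × log₂(0.0588) = 0.2404
  p(1,3)=1/17: -0.0588 × log₂(0.0588) = 0.2404
  p(2,0)=1/68: -0.0147 × log₂(0.0147) = 0.0895
  p(2,1)=3/34: -0.0882 × log₂(0.0882) = 0.3090
  p(2,2)=3/68: -0.0441 × log₂(0.0441) = 0.1986
  p(2,3)=7/68: -0.1029 × log₂(0.1029) = 0.3377
  p(3,0)=3/34: -0.0882 × log₂(0.0882) = 0.3090
  p(3,1)=5/68: -0.0735 × log₂(0.0735) = 0.2769
  p(3,2)=3/34: -0.0882 × log₂(0.0882) = 0.3090
  p(3,3)=5/68: -0.0735 × log₂(0.0735) = 0.2769
H(X,Y) = 3.8517 bits


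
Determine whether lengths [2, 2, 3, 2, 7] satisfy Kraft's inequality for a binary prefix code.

Kraft inequality: Σ 2^(-l_i) ≤ 1 for prefix-free code
Calculating: 2^(-2) + 2^(-2) + 2^(-3) + 2^(-2) + 2^(-7)
= 0.25 + 0.25 + 0.125 + 0.25 + 0.0078125
= 0.8828
Since 0.8828 ≤ 1, prefix-free code exists


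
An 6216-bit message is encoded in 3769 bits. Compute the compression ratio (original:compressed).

Compression ratio = Original / Compressed
= 6216 / 3769 = 1.65:1


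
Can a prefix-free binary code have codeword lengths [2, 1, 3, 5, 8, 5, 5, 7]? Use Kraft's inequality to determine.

Kraft inequality: Σ 2^(-l_i) ≤ 1 for prefix-free code
Calculating: 2^(-2) + 2^(-1) + 2^(-3) + 2^(-5) + 2^(-8) + 2^(-5) + 2^(-5) + 2^(-7)
= 0.25 + 0.5 + 0.125 + 0.03125 + 0.00390625 + 0.03125 + 0.03125 + 0.0078125
= 0.9805
Since 0.9805 ≤ 1, prefix-free code exists


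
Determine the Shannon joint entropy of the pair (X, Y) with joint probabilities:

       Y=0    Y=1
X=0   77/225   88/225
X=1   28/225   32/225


H(X,Y) = -Σ p(x,y) log₂ p(x,y)
  p(0,0)=77/225: -0.3422 × log₂(0.3422) = 0.5294
  p(0,1)=88/225: -0.3911 × log₂(0.3911) = 0.5297
  p(1,0)=28/225: -0.1244 × log₂(0.1244) = 0.3741
  p(1,1)=32/225: -0.1422 × log₂(0.1422) = 0.4002
H(X,Y) = 1.8334 bits


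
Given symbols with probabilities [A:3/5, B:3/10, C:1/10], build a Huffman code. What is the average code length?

Huffman tree construction:
Combine smallest probabilities repeatedly
Resulting codes:
  A: 1 (length 1)
  B: 01 (length 2)
  C: 00 (length 2)
Average length = Σ p(s) × length(s) = 1.4000 bits


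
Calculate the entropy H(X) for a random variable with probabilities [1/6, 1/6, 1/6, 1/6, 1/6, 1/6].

H(X) = -Σ p(x) log₂ p(x)
  -1/6 × log₂(1/6) = 0.4308
  -1/6 × log₂(1/6) = 0.4308
  -1/6 × log₂(1/6) = 0.4308
  -1/6 × log₂(1/6) = 0.4308
  -1/6 × log₂(1/6) = 0.4308
  -1/6 × log₂(1/6) = 0.4308
H(X) = 2.5850 bits


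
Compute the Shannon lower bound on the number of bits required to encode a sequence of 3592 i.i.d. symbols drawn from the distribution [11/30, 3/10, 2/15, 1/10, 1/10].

Entropy H = 2.1038 bits/symbol
Minimum bits = H × n = 2.1038 × 3592
= 7556.83 bits


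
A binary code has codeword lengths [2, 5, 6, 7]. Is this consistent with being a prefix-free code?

Kraft inequality: Σ 2^(-l_i) ≤ 1 for prefix-free code
Calculating: 2^(-2) + 2^(-5) + 2^(-6) + 2^(-7)
= 0.25 + 0.03125 + 0.015625 + 0.0078125
= 0.3047
Since 0.3047 ≤ 1, prefix-free code exists


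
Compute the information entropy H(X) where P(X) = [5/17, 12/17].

H(X) = -Σ p(x) log₂ p(x)
  -5/17 × log₂(5/17) = 0.5193
  -12/17 × log₂(12/17) = 0.3547
H(X) = 0.8740 bits


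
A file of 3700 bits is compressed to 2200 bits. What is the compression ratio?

Compression ratio = Original / Compressed
= 3700 / 2200 = 1.68:1


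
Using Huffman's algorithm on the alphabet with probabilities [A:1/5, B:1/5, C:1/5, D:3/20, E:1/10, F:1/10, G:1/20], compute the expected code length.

Huffman tree construction:
Combine smallest probabilities repeatedly
Resulting codes:
  A: 111 (length 3)
  B: 00 (length 2)
  C: 01 (length 2)
  D: 101 (length 3)
  E: 1101 (length 4)
  F: 100 (length 3)
  G: 1100 (length 4)
Average length = Σ p(s) × length(s) = 2.7500 bits


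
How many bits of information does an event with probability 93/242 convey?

Information content I(x) = -log₂(p(x))
I = -log₂(93/242) = -log₂(0.3843)
I = 1.3797 bits


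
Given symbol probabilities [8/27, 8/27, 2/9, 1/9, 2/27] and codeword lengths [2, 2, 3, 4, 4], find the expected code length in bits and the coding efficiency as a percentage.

Average length L = Σ p_i × l_i = 2.5926 bits
Entropy H = 2.1525 bits
Efficiency η = H/L × 100% = 83.02%


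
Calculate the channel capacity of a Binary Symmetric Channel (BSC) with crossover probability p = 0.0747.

For BSC with error probability p:
C = 1 - H(p) where H(p) is binary entropy
H(0.0747) = -0.0747 × log₂(0.0747) - 0.9253 × log₂(0.9253)
H(p) = 0.3832
C = 1 - 0.3832 = 0.6168 bits/use


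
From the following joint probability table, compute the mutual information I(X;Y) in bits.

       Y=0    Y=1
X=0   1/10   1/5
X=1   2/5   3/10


H(X) = 0.8813, H(Y) = 1.0000, H(X,Y) = 1.8464
I(X;Y) = H(X) + H(Y) - H(X,Y) = 0.0349 bits


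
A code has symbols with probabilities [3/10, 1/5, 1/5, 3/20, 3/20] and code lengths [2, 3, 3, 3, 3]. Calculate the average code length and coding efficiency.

Average length L = Σ p_i × l_i = 2.7000 bits
Entropy H = 2.2710 bits
Efficiency η = H/L × 100% = 84.11%


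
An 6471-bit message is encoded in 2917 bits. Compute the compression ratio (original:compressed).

Compression ratio = Original / Compressed
= 6471 / 2917 = 2.22:1


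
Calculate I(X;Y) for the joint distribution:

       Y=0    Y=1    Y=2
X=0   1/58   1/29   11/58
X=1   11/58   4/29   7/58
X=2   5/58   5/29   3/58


H(X) = 1.5378, H(Y) = 1.5793, H(X,Y) = 2.9038
I(X;Y) = H(X) + H(Y) - H(X,Y) = 0.2133 bits


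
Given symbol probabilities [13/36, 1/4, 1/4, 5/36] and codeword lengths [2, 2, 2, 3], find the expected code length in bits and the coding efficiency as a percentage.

Average length L = Σ p_i × l_i = 2.1389 bits
Entropy H = 1.9262 bits
Efficiency η = H/L × 100% = 90.06%


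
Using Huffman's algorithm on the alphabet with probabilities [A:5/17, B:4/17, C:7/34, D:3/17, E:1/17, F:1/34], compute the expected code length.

Huffman tree construction:
Combine smallest probabilities repeatedly
Resulting codes:
  A: 11 (length 2)
  B: 01 (length 2)
  C: 00 (length 2)
  D: 101 (length 3)
  E: 1001 (length 4)
  F: 1000 (length 4)
Average length = Σ p(s) × length(s) = 2.3529 bits


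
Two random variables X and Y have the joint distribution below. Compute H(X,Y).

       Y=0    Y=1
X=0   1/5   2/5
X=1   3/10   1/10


H(X,Y) = -Σ p(x,y) log₂ p(x,y)
  p(0,0)=1/5: -0.2000 × log₂(0.2000) = 0.4644
  p(0,1)=2/5: -0.4000 × log₂(0.4000) = 0.5288
  p(1,0)=3/10: -0.3000 × log₂(0.3000) = 0.5211
  p(1,1)=1/10: -0.1000 × log₂(0.1000) = 0.3322
H(X,Y) = 1.8464 bits


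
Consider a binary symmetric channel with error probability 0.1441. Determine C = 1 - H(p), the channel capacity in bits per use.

For BSC with error probability p:
C = 1 - H(p) where H(p) is binary entropy
H(0.1441) = -0.1441 × log₂(0.1441) - 0.8559 × log₂(0.8559)
H(p) = 0.5949
C = 1 - 0.5949 = 0.4051 bits/use


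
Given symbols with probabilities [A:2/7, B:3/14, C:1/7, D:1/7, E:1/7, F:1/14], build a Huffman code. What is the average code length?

Huffman tree construction:
Combine smallest probabilities repeatedly
Resulting codes:
  A: 10 (length 2)
  B: 00 (length 2)
  C: 011 (length 3)
  D: 110 (length 3)
  E: 111 (length 3)
  F: 010 (length 3)
Average length = Σ p(s) × length(s) = 2.5000 bits


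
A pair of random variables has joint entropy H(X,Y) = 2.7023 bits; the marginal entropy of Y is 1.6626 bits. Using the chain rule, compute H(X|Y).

Chain rule: H(X,Y) = H(X|Y) + H(Y)
H(X|Y) = H(X,Y) - H(Y) = 2.7023 - 1.6626 = 1.0397 bits


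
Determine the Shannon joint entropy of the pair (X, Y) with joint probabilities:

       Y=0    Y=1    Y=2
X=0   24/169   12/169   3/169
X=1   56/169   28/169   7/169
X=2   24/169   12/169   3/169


H(X,Y) = -Σ p(x,y) log₂ p(x,y)
  p(0,0)=24/169: -0.1420 × log₂(0.1420) = 0.3999
  p(0,1)=12/169: -0.0710 × log₂(0.0710) = 0.2710
  p(0,2)=3/169: -0.0178 × log₂(0.0178) = 0.1032
  p(1,0)=56/169: -0.3314 × log₂(0.3314) = 0.5280
  p(1,1)=28/169: -0.1657 × log₂(0.1657) = 0.4297
  p(1,2)=7/169: -0.0414 × log₂(0.0414) = 0.1903
  p(2,0)=24/169: -0.1420 × log₂(0.1420) = 0.3999
  p(2,1)=12/169: -0.0710 × log₂(0.0710) = 0.2710
  p(2,2)=3/169: -0.0178 × log₂(0.0178) = 0.1032
H(X,Y) = 2.6962 bits


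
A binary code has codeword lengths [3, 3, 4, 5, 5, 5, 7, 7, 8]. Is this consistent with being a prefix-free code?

Kraft inequality: Σ 2^(-l_i) ≤ 1 for prefix-free code
Calculating: 2^(-3) + 2^(-3) + 2^(-4) + 2^(-5) + 2^(-5) + 2^(-5) + 2^(-7) + 2^(-7) + 2^(-8)
= 0.125 + 0.125 + 0.0625 + 0.03125 + 0.03125 + 0.03125 + 0.0078125 + 0.0078125 + 0.00390625
= 0.4258
Since 0.4258 ≤ 1, prefix-free code exists


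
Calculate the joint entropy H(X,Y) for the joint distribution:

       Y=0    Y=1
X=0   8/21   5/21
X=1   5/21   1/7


H(X,Y) = -Σ p(x,y) log₂ p(x,y)
  p(0,0)=8/21: -0.3810 × log₂(0.3810) = 0.5304
  p(0,1)=5/21: -0.2381 × log₂(0.2381) = 0.4929
  p(1,0)=5/21: -0.2381 × log₂(0.2381) = 0.4929
  p(1,1)=1/7: -0.1429 × log₂(0.1429) = 0.4011
H(X,Y) = 1.9174 bits


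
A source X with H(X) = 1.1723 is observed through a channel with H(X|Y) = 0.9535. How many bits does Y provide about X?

I(X;Y) = H(X) - H(X|Y)
I(X;Y) = 1.1723 - 0.9535 = 0.2188 bits


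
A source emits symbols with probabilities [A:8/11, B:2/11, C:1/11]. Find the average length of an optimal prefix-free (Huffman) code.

Huffman tree construction:
Combine smallest probabilities repeatedly
Resulting codes:
  A: 1 (length 1)
  B: 01 (length 2)
  C: 00 (length 2)
Average length = Σ p(s) × length(s) = 1.2727 bits


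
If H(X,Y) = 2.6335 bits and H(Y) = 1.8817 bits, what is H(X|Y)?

Chain rule: H(X,Y) = H(X|Y) + H(Y)
H(X|Y) = H(X,Y) - H(Y) = 2.6335 - 1.8817 = 0.7518 bits


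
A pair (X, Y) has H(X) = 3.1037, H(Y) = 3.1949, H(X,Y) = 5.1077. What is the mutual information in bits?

I(X;Y) = H(X) + H(Y) - H(X,Y)
I(X;Y) = 3.1037 + 3.1949 - 5.1077 = 1.1909 bits


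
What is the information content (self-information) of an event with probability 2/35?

Information content I(x) = -log₂(p(x))
I = -log₂(2/35) = -log₂(0.0571)
I = 4.1293 bits


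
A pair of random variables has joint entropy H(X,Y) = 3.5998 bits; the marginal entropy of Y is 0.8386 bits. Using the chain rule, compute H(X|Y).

Chain rule: H(X,Y) = H(X|Y) + H(Y)
H(X|Y) = H(X,Y) - H(Y) = 3.5998 - 0.8386 = 2.7612 bits


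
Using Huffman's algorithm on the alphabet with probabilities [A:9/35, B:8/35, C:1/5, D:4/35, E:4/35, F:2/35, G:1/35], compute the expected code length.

Huffman tree construction:
Combine smallest probabilities repeatedly
Resulting codes:
  A: 10 (length 2)
  B: 01 (length 2)
  C: 111 (length 3)
  D: 001 (length 3)
  E: 110 (length 3)
  F: 0001 (length 4)
  G: 0000 (length 4)
Average length = Σ p(s) × length(s) = 2.6000 bits


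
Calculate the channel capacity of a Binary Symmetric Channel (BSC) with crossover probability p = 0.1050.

For BSC with error probability p:
C = 1 - H(p) where H(p) is binary entropy
H(0.1050) = -0.1050 × log₂(0.1050) - 0.8950 × log₂(0.8950)
H(p) = 0.4846
C = 1 - 0.4846 = 0.5154 bits/use


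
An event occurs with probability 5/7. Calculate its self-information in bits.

Information content I(x) = -log₂(p(x))
I = -log₂(5/7) = -log₂(0.7143)
I = 0.4854 bits


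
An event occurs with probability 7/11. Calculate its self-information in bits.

Information content I(x) = -log₂(p(x))
I = -log₂(7/11) = -log₂(0.6364)
I = 0.6521 bits


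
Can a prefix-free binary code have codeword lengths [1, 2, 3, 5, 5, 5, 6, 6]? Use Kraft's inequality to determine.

Kraft inequality: Σ 2^(-l_i) ≤ 1 for prefix-free code
Calculating: 2^(-1) + 2^(-2) + 2^(-3) + 2^(-5) + 2^(-5) + 2^(-5) + 2^(-6) + 2^(-6)
= 0.5 + 0.25 + 0.125 + 0.03125 + 0.03125 + 0.03125 + 0.015625 + 0.015625
= 1.0000
Since 1.0000 ≤ 1, prefix-free code exists


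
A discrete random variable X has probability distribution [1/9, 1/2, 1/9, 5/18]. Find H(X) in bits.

H(X) = -Σ p(x) log₂ p(x)
  -1/9 × log₂(1/9) = 0.3522
  -1/2 × log₂(1/2) = 0.5000
  -1/9 × log₂(1/9) = 0.3522
  -5/18 × log₂(5/18) = 0.5133
H(X) = 1.7178 bits


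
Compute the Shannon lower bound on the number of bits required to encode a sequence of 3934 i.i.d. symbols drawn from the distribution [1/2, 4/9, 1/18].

Entropy H = 1.2516 bits/symbol
Minimum bits = H × n = 1.2516 × 3934
= 4923.91 bits


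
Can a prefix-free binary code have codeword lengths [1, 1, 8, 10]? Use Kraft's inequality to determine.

Kraft inequality: Σ 2^(-l_i) ≤ 1 for prefix-free code
Calculating: 2^(-1) + 2^(-1) + 2^(-8) + 2^(-10)
= 0.5 + 0.5 + 0.00390625 + 0.0009765625
= 1.0049
Since 1.0049 > 1, prefix-free code does not exist


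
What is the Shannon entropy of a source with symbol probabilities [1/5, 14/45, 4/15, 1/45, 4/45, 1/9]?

H(X) = -Σ p(x) log₂ p(x)
  -1/5 × log₂(1/5) = 0.4644
  -14/45 × log₂(14/45) = 0.5241
  -4/15 × log₂(4/15) = 0.5085
  -1/45 × log₂(1/45) = 0.1220
  -4/45 × log₂(4/45) = 0.3104
  -1/9 × log₂(1/9) = 0.3522
H(X) = 2.2816 bits


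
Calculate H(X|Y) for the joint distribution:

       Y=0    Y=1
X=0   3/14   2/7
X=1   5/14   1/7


H(X|Y) = Σ_y p(y) H(X|Y=y)
  p(Y=0) = 4/7, H(X|Y=0) = 0.9544
  p(Y=1) = 3/7, H(X|Y=1) = 0.9183
H(X|Y) = 0.5714×0.9544 + 0.4286×0.9183 = 0.9389 bits


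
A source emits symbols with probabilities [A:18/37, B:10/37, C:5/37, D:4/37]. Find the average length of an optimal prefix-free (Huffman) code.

Huffman tree construction:
Combine smallest probabilities repeatedly
Resulting codes:
  A: 0 (length 1)
  B: 11 (length 2)
  C: 101 (length 3)
  D: 100 (length 3)
Average length = Σ p(s) × length(s) = 1.7568 bits


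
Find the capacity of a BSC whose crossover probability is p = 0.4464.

For BSC with error probability p:
C = 1 - H(p) where H(p) is binary entropy
H(0.4464) = -0.4464 × log₂(0.4464) - 0.5536 × log₂(0.5536)
H(p) = 0.9917
C = 1 - 0.9917 = 0.0083 bits/use


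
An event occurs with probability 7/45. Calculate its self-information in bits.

Information content I(x) = -log₂(p(x))
I = -log₂(7/45) = -log₂(0.1556)
I = 2.6845 bits


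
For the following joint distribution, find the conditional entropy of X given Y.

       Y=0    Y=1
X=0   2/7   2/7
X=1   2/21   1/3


H(X|Y) = Σ_y p(y) H(X|Y=y)
  p(Y=0) = 8/21, H(X|Y=0) = 0.8113
  p(Y=1) = 13/21, H(X|Y=1) = 0.9957
H(X|Y) = 0.3810×0.8113 + 0.6190×0.9957 = 0.9255 bits


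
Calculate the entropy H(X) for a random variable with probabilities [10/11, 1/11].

H(X) = -Σ p(x) log₂ p(x)
  -10/11 × log₂(10/11) = 0.1250
  -1/11 × log₂(1/11) = 0.3145
H(X) = 0.4395 bits


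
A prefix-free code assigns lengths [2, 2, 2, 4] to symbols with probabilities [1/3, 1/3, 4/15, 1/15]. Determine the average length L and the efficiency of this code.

Average length L = Σ p_i × l_i = 2.1333 bits
Entropy H = 1.8256 bits
Efficiency η = H/L × 100% = 85.58%


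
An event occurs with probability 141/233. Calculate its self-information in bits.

Information content I(x) = -log₂(p(x))
I = -log₂(141/233) = -log₂(0.6052)
I = 0.7246 bits


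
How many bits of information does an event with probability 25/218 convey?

Information content I(x) = -log₂(p(x))
I = -log₂(25/218) = -log₂(0.1147)
I = 3.1243 bits


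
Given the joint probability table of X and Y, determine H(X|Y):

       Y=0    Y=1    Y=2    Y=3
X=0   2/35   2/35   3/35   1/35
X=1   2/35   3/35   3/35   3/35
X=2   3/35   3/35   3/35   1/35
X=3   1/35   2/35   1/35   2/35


H(X|Y) = Σ_y p(y) H(X|Y=y)
  p(Y=0) = 8/35, H(X|Y=0) = 1.9056
  p(Y=1) = 2/7, H(X|Y=1) = 1.9710
  p(Y=2) = 2/7, H(X|Y=2) = 1.8955
  p(Y=3) = 1/5, H(X|Y=3) = 1.8424
H(X|Y) = 0.2286×1.9056 + 0.2857×1.9710 + 0.2857×1.8955 + 0.2000×1.8424 = 1.9087 bits


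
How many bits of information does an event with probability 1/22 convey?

Information content I(x) = -log₂(p(x))
I = -log₂(1/22) = -log₂(0.0455)
I = 4.4594 bits


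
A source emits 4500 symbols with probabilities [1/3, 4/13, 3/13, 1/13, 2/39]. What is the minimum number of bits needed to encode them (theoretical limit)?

Entropy H = 2.0441 bits/symbol
Minimum bits = H × n = 2.0441 × 4500
= 9198.60 bits


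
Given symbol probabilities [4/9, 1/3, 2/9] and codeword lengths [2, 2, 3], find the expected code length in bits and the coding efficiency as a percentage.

Average length L = Σ p_i × l_i = 2.2222 bits
Entropy H = 1.5305 bits
Efficiency η = H/L × 100% = 68.87%


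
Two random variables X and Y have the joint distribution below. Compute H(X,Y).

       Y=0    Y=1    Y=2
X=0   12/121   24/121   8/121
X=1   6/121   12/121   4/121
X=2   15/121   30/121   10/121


H(X,Y) = -Σ p(x,y) log₂ p(x,y)
  p(0,0)=12/121: -0.0992 × log₂(0.0992) = 0.3306
  p(0,1)=24/121: -0.1983 × log₂(0.1983) = 0.4629
  p(0,2)=8/121: -0.0661 × log₂(0.0661) = 0.2591
  p(1,0)=6/121: -0.0496 × log₂(0.0496) = 0.2149
  p(1,1)=12/121: -0.0992 × log₂(0.0992) = 0.3306
  p(1,2)=4/121: -0.0331 × log₂(0.0331) = 0.1626
  p(2,0)=15/121: -0.1240 × log₂(0.1240) = 0.3734
  p(2,1)=30/121: -0.2479 × log₂(0.2479) = 0.4988
  p(2,2)=10/121: -0.0826 × log₂(0.0826) = 0.2973
H(X,Y) = 2.9303 bits


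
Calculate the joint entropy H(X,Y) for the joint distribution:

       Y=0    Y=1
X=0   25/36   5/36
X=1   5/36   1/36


H(X,Y) = -Σ p(x,y) log₂ p(x,y)
  p(0,0)=25/36: -0.6944 × log₂(0.6944) = 0.3653
  p(0,1)=5/36: -0.1389 × log₂(0.1389) = 0.3956
  p(1,0)=5/36: -0.1389 × log₂(0.1389) = 0.3956
  p(1,1)=1/36: -0.0278 × log₂(0.0278) = 0.1436
H(X,Y) = 1.3000 bits


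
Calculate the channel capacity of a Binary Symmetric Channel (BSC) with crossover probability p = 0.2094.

For BSC with error probability p:
C = 1 - H(p) where H(p) is binary entropy
H(0.2094) = -0.2094 × log₂(0.2094) - 0.7906 × log₂(0.7906)
H(p) = 0.7403
C = 1 - 0.7403 = 0.2597 bits/use


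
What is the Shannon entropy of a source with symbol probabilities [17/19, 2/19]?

H(X) = -Σ p(x) log₂ p(x)
  -17/19 × log₂(17/19) = 0.1436
  -2/19 × log₂(2/19) = 0.3419
H(X) = 0.4855 bits


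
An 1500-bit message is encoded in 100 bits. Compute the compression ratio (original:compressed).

Compression ratio = Original / Compressed
= 1500 / 100 = 15.00:1


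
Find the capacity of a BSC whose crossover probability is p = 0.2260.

For BSC with error probability p:
C = 1 - H(p) where H(p) is binary entropy
H(0.2260) = -0.2260 × log₂(0.2260) - 0.7740 × log₂(0.7740)
H(p) = 0.7710
C = 1 - 0.7710 = 0.2290 bits/use


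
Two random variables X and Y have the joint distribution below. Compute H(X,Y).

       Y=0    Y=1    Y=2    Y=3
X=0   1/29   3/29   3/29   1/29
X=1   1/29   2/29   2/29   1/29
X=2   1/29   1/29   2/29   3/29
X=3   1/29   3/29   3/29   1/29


H(X,Y) = -Σ p(x,y) log₂ p(x,y)
  p(0,0)=1/29: -0.0345 × log₂(0.0345) = 0.1675
  p(0,1)=3/29: -0.1034 × log₂(0.1034) = 0.3386
  p(0,2)=3/29: -0.1034 × log₂(0.1034) = 0.3386
  p(0,3)=1/29: -0.0345 × log₂(0.0345) = 0.1675
  p(1,0)=1/29: -0.0345 × log₂(0.0345) = 0.1675
  p(1,1)=2/29: -0.0690 × log₂(0.0690) = 0.2661
  p(1,2)=2/29: -0.0690 × log₂(0.0690) = 0.2661
  p(1,3)=1/29: -0.0345 × log₂(0.0345) = 0.1675
  p(2,0)=1/29: -0.0345 × log₂(0.0345) = 0.1675
  p(2,1)=1/29: -0.0345 × log₂(0.0345) = 0.1675
  p(2,2)=2/29: -0.0690 × log₂(0.0690) = 0.2661
  p(2,3)=3/29: -0.1034 × log₂(0.1034) = 0.3386
  p(3,0)=1/29: -0.0345 × log₂(0.0345) = 0.1675
  p(3,1)=3/29: -0.1034 × log₂(0.1034) = 0.3386
  p(3,2)=3/29: -0.1034 × log₂(0.1034) = 0.3386
  p(3,3)=1/29: -0.0345 × log₂(0.0345) = 0.1675
H(X,Y) = 3.8313 bits


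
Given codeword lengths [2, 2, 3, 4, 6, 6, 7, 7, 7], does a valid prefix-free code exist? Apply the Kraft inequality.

Kraft inequality: Σ 2^(-l_i) ≤ 1 for prefix-free code
Calculating: 2^(-2) + 2^(-2) + 2^(-3) + 2^(-4) + 2^(-6) + 2^(-6) + 2^(-7) + 2^(-7) + 2^(-7)
= 0.25 + 0.25 + 0.125 + 0.0625 + 0.015625 + 0.015625 + 0.0078125 + 0.0078125 + 0.0078125
= 0.7422
Since 0.7422 ≤ 1, prefix-free code exists


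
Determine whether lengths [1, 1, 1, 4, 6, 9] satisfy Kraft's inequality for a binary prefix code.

Kraft inequality: Σ 2^(-l_i) ≤ 1 for prefix-free code
Calculating: 2^(-1) + 2^(-1) + 2^(-1) + 2^(-4) + 2^(-6) + 2^(-9)
= 0.5 + 0.5 + 0.5 + 0.0625 + 0.015625 + 0.001953125
= 1.5801
Since 1.5801 > 1, prefix-free code does not exist


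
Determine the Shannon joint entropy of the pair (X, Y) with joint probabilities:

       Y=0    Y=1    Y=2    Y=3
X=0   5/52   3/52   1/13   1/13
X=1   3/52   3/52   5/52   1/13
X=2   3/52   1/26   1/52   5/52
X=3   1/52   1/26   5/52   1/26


H(X,Y) = -Σ p(x,y) log₂ p(x,y)
  p(0,0)=5/52: -0.0962 × log₂(0.0962) = 0.3249
  p(0,1)=3/52: -0.0577 × log₂(0.0577) = 0.2374
  p(0,2)=1/13: -0.0769 × log₂(0.0769) = 0.2846
  p(0,3)=1/13: -0.0769 × log₂(0.0769) = 0.2846
  p(1,0)=3/52: -0.0577 × log₂(0.0577) = 0.2374
  p(1,1)=3/52: -0.0577 × log₂(0.0577) = 0.2374
  p(1,2)=5/52: -0.0962 × log₂(0.0962) = 0.3249
  p(1,3)=1/13: -0.0769 × log₂(0.0769) = 0.2846
  p(2,0)=3/52: -0.0577 × log₂(0.0577) = 0.2374
  p(2,1)=1/26: -0.0385 × log₂(0.0385) = 0.1808
  p(2,2)=1/52: -0.0192 × log₂(0.0192) = 0.1096
  p(2,3)=5/52: -0.0962 × log₂(0.0962) = 0.3249
  p(3,0)=1/52: -0.0192 × log₂(0.0192) = 0.1096
  p(3,1)=1/26: -0.0385 × log₂(0.0385) = 0.1808
  p(3,2)=5/52: -0.0962 × log₂(0.0962) = 0.3249
  p(3,3)=1/26: -0.0385 × log₂(0.0385) = 0.1808
H(X,Y) = 3.8647 bits


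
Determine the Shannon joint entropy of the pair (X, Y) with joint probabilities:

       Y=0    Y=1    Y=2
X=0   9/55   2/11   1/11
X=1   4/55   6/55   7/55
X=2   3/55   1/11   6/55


H(X,Y) = -Σ p(x,y) log₂ p(x,y)
  p(0,0)=9/55: -0.1636 × log₂(0.1636) = 0.4273
  p(0,1)=2/11: -0.1818 × log₂(0.1818) = 0.4472
  p(0,2)=1/11: -0.0909 × log₂(0.0909) = 0.3145
  p(1,0)=4/55: -0.0727 × log₂(0.0727) = 0.2750
  p(1,1)=6/55: -0.1091 × log₂(0.1091) = 0.3487
  p(1,2)=7/55: -0.1273 × log₂(0.1273) = 0.3785
  p(2,0)=3/55: -0.0545 × log₂(0.0545) = 0.2289
  p(2,1)=1/11: -0.0909 × log₂(0.0909) = 0.3145
  p(2,2)=6/55: -0.1091 × log₂(0.1091) = 0.3487
H(X,Y) = 3.0833 bits


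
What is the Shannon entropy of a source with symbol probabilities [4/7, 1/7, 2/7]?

H(X) = -Σ p(x) log₂ p(x)
  -4/7 × log₂(4/7) = 0.4613
  -1/7 × log₂(1/7) = 0.4011
  -2/7 × log₂(2/7) = 0.5164
H(X) = 1.3788 bits


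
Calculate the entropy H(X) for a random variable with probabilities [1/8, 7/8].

H(X) = -Σ p(x) log₂ p(x)
  -1/8 × log₂(1/8) = 0.3750
  -7/8 × log₂(7/8) = 0.1686
H(X) = 0.5436 bits


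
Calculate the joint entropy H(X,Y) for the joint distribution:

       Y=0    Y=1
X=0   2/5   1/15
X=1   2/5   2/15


H(X,Y) = -Σ p(x,y) log₂ p(x,y)
  p(0,0)=2/5: -0.4000 × log₂(0.4000) = 0.5288
  p(0,1)=1/15: -0.0667 × log₂(0.0667) = 0.2605
  p(1,0)=2/5: -0.4000 × log₂(0.4000) = 0.5288
  p(1,1)=2/15: -0.1333 × log₂(0.1333) = 0.3876
H(X,Y) = 1.7056 bits


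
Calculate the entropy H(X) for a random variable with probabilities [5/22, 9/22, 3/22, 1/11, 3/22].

H(X) = -Σ p(x) log₂ p(x)
  -5/22 × log₂(5/22) = 0.4858
  -9/22 × log₂(9/22) = 0.5275
  -3/22 × log₂(3/22) = 0.3920
  -1/11 × log₂(1/11) = 0.3145
  -3/22 × log₂(3/22) = 0.3920
H(X) = 2.1118 bits


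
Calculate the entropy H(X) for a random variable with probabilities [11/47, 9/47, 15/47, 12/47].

H(X) = -Σ p(x) log₂ p(x)
  -11/47 × log₂(11/47) = 0.4904
  -9/47 × log₂(9/47) = 0.4566
  -15/47 × log₂(15/47) = 0.5259
  -12/47 × log₂(12/47) = 0.5029
H(X) = 1.9757 bits


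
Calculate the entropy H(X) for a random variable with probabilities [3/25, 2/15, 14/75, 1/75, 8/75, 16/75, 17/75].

H(X) = -Σ p(x) log₂ p(x)
  -3/25 × log₂(3/25) = 0.3671
  -2/15 × log₂(2/15) = 0.3876
  -14/75 × log₂(14/75) = 0.4520
  -1/75 × log₂(1/75) = 0.0831
  -8/75 × log₂(8/75) = 0.3444
  -16/75 × log₂(16/75) = 0.4755
  -17/75 × log₂(17/75) = 0.4854
H(X) = 2.5950 bits


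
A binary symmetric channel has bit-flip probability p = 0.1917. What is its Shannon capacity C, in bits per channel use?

For BSC with error probability p:
C = 1 - H(p) where H(p) is binary entropy
H(0.1917) = -0.1917 × log₂(0.1917) - 0.8083 × log₂(0.8083)
H(p) = 0.7050
C = 1 - 0.7050 = 0.2950 bits/use


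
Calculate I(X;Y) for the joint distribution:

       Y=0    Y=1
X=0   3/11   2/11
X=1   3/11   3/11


H(X) = 0.9940, H(Y) = 0.9940, H(X,Y) = 1.9808
I(X;Y) = H(X) + H(Y) - H(X,Y) = 0.0072 bits


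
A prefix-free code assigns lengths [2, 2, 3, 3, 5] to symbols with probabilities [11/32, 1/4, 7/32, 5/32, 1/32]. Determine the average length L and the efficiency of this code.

Average length L = Σ p_i × l_i = 2.4688 bits
Entropy H = 2.0839 bits
Efficiency η = H/L × 100% = 84.41%


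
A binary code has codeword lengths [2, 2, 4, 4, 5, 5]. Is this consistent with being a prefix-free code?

Kraft inequality: Σ 2^(-l_i) ≤ 1 for prefix-free code
Calculating: 2^(-2) + 2^(-2) + 2^(-4) + 2^(-4) + 2^(-5) + 2^(-5)
= 0.25 + 0.25 + 0.0625 + 0.0625 + 0.03125 + 0.03125
= 0.6875
Since 0.6875 ≤ 1, prefix-free code exists


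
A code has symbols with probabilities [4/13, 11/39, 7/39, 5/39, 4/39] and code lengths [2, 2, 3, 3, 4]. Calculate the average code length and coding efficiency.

Average length L = Σ p_i × l_i = 2.5128 bits
Entropy H = 2.1999 bits
Efficiency η = H/L × 100% = 87.55%


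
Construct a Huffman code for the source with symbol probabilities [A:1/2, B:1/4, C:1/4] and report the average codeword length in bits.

Huffman tree construction:
Combine smallest probabilities repeatedly
Resulting codes:
  A: 0 (length 1)
  B: 10 (length 2)
  C: 11 (length 2)
Average length = Σ p(s) × length(s) = 1.5000 bits


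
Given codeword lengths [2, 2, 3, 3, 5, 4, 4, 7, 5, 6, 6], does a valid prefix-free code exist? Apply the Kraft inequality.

Kraft inequality: Σ 2^(-l_i) ≤ 1 for prefix-free code
Calculating: 2^(-2) + 2^(-2) + 2^(-3) + 2^(-3) + 2^(-5) + 2^(-4) + 2^(-4) + 2^(-7) + 2^(-5) + 2^(-6) + 2^(-6)
= 0.25 + 0.25 + 0.125 + 0.125 + 0.03125 + 0.0625 + 0.0625 + 0.0078125 + 0.03125 + 0.015625 + 0.015625
= 0.9766
Since 0.9766 ≤ 1, prefix-free code exists


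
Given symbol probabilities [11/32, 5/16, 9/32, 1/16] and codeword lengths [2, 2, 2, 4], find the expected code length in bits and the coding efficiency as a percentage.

Average length L = Σ p_i × l_i = 2.1250 bits
Entropy H = 1.8187 bits
Efficiency η = H/L × 100% = 85.58%


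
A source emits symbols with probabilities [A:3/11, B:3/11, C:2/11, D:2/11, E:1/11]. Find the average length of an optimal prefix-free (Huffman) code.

Huffman tree construction:
Combine smallest probabilities repeatedly
Resulting codes:
  A: 01 (length 2)
  B: 10 (length 2)
  C: 111 (length 3)
  D: 00 (length 2)
  E: 110 (length 3)
Average length = Σ p(s) × length(s) = 2.2727 bits


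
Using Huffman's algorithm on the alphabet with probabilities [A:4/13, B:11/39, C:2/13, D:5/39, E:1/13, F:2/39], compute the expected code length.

Huffman tree construction:
Combine smallest probabilities repeatedly
Resulting codes:
  A: 11 (length 2)
  B: 10 (length 2)
  C: 00 (length 2)
  D: 010 (length 3)
  E: 0111 (length 4)
  F: 0110 (length 4)
Average length = Σ p(s) × length(s) = 2.3846 bits


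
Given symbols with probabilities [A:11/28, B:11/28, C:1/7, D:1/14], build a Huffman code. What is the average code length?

Huffman tree construction:
Combine smallest probabilities repeatedly
Resulting codes:
  A: 11 (length 2)
  B: 0 (length 1)
  C: 101 (length 3)
  D: 100 (length 3)
Average length = Σ p(s) × length(s) = 1.8214 bits


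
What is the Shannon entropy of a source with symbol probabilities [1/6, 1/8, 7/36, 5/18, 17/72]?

H(X) = -Σ p(x) log₂ p(x)
  -1/6 × log₂(1/6) = 0.4308
  -1/8 × log₂(1/8) = 0.3750
  -7/36 × log₂(7/36) = 0.4594
  -5/18 × log₂(5/18) = 0.5133
  -17/72 × log₂(17/72) = 0.4917
H(X) = 2.2702 bits


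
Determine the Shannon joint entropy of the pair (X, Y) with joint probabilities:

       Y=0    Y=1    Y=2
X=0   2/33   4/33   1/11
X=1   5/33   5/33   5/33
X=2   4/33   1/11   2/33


H(X,Y) = -Σ p(x,y) log₂ p(x,y)
  p(0,0)=2/33: -0.0606 × log₂(0.0606) = 0.2451
  p(0,1)=4/33: -0.1212 × log₂(0.1212) = 0.3690
  p(0,2)=1/11: -0.0909 × log₂(0.0909) = 0.3145
  p(1,0)=5/33: -0.1515 × log₂(0.1515) = 0.4125
  p(1,1)=5/33: -0.1515 × log₂(0.1515) = 0.4125
  p(1,2)=5/33: -0.1515 × log₂(0.1515) = 0.4125
  p(2,0)=4/33: -0.1212 × log₂(0.1212) = 0.3690
  p(2,1)=1/11: -0.0909 × log₂(0.0909) = 0.3145
  p(2,2)=2/33: -0.0606 × log₂(0.0606) = 0.2451
H(X,Y) = 3.0947 bits


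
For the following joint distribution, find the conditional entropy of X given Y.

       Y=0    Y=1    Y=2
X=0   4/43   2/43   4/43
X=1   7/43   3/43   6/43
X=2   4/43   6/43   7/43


H(X|Y) = Σ_y p(y) H(X|Y=y)
  p(Y=0) = 15/43, H(X|Y=0) = 1.5301
  p(Y=1) = 11/43, H(X|Y=1) = 1.4354
  p(Y=2) = 17/43, H(X|Y=2) = 1.5486
H(X|Y) = 0.3488×1.5301 + 0.2558×1.4354 + 0.3953×1.5486 = 1.5132 bits


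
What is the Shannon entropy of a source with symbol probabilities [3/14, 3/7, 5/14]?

H(X) = -Σ p(x) log₂ p(x)
  -3/14 × log₂(3/14) = 0.4762
  -3/7 × log₂(3/7) = 0.5239
  -5/14 × log₂(5/14) = 0.5305
H(X) = 1.5306 bits


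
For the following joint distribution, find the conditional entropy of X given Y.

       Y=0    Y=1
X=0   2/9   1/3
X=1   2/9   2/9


H(X|Y) = Σ_y p(y) H(X|Y=y)
  p(Y=0) = 4/9, H(X|Y=0) = 1.0000
  p(Y=1) = 5/9, H(X|Y=1) = 0.9710
H(X|Y) = 0.4444×1.0000 + 0.5556×0.9710 = 0.9839 bits


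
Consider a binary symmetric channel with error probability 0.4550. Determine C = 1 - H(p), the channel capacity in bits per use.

For BSC with error probability p:
C = 1 - H(p) where H(p) is binary entropy
H(0.4550) = -0.4550 × log₂(0.4550) - 0.5450 × log₂(0.5450)
H(p) = 0.9941
C = 1 - 0.9941 = 0.0059 bits/use


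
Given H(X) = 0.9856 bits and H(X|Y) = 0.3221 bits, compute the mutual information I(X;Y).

I(X;Y) = H(X) - H(X|Y)
I(X;Y) = 0.9856 - 0.3221 = 0.6635 bits


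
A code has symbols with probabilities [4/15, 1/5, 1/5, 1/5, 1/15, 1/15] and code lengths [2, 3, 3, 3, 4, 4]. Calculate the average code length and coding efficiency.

Average length L = Σ p_i × l_i = 2.8667 bits
Entropy H = 2.4226 bits
Efficiency η = H/L × 100% = 84.51%


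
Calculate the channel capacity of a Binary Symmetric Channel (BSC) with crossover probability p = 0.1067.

For BSC with error probability p:
C = 1 - H(p) where H(p) is binary entropy
H(0.1067) = -0.1067 × log₂(0.1067) - 0.8933 × log₂(0.8933)
H(p) = 0.4899
C = 1 - 0.4899 = 0.5101 bits/use


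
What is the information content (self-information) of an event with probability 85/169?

Information content I(x) = -log₂(p(x))
I = -log₂(85/169) = -log₂(0.5030)
I = 0.9915 bits


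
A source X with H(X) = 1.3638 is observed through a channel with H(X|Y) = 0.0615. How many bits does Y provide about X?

I(X;Y) = H(X) - H(X|Y)
I(X;Y) = 1.3638 - 0.0615 = 1.3023 bits


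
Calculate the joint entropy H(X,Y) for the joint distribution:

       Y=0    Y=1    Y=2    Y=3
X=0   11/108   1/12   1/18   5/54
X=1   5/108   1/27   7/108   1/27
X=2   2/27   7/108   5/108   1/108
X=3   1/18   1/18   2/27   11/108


H(X,Y) = -Σ p(x,y) log₂ p(x,y)
  p(0,0)=11/108: -0.1019 × log₂(0.1019) = 0.3356
  p(0,1)=1/12: -0.0833 × log₂(0.0833) = 0.2987
  p(0,2)=1/18: -0.0556 × log₂(0.0556) = 0.2317
  p(0,3)=5/54: -0.0926 × log₂(0.0926) = 0.3179
  p(1,0)=5/108: -0.0463 × log₂(0.0463) = 0.2052
  p(1,1)=1/27: -0.0370 × log₂(0.0370) = 0.1761
  p(1,2)=7/108: -0.0648 × log₂(0.0648) = 0.2559
  p(1,3)=1/27: -0.0370 × log₂(0.0370) = 0.1761
  p(2,0)=2/27: -0.0741 × log₂(0.0741) = 0.2781
  p(2,1)=7/108: -0.0648 × log₂(0.0648) = 0.2559
  p(2,2)=5/108: -0.0463 × log₂(0.0463) = 0.2052
  p(2,3)=1/108: -0.0093 × log₂(0.0093) = 0.0625
  p(3,0)=1/18: -0.0556 × log₂(0.0556) = 0.2317
  p(3,1)=1/18: -0.0556 × log₂(0.0556) = 0.2317
  p(3,2)=2/27: -0.0741 × log₂(0.0741) = 0.2781
  p(3,3)=11/108: -0.1019 × log₂(0.1019) = 0.3356
H(X,Y) = 3.8761 bits
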